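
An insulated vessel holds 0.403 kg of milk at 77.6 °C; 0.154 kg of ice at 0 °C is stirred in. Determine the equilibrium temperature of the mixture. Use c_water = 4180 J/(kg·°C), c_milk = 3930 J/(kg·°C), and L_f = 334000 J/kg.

T_f ≈ 32.1 °C

Net heat exchanged in the isolated system is zero:
latent heat to melt: 0.154×334000 = 51436
  warm the meltwater: 643.72 T
  milk cools: 0.403×3930×(T − 77.6) = 1583.8(T − 77.6)
2227.5 T = 122902 − 51436 = 71466
T ≈ 32.08 °C — above 0 °C, consistent with complete melting.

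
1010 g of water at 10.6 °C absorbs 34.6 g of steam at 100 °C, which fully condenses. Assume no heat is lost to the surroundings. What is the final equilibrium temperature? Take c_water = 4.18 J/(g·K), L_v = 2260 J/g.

T_f ≈ 31.5 °C

Let T be the final temperature. ΣQ_i = 0:
latent heat released on condensation: 34.6·2260 = 78196; condensed water 100 °C→T: 144.63(T − 100); water warms: 1010·4.18·(T − 10.6) = 4221.8(T − 10.6)
4366.4 T = 78196 + 14463 + 44751 = 137410
T ≈ 31.47 °C (< 100 °C, so full condensation is consistent).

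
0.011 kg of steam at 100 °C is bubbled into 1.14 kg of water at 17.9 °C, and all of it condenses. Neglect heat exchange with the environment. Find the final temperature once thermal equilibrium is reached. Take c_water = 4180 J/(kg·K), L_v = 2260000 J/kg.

Conservation of energy gives ΣQ = 0:
latent heat released on condensation: 0.011×2260000 = 24860; condensate cools 100→T: 0.011×4180×(T − 100) = 45.98(T − 100); original water: 4765.2(T − 17.9)
4811.2 T = 24860 + 4598 + 85297 = 114755
T ≈ 23.85 °C, under the boiling point, so the assumption holds.

T_f ≈ 23.9 °C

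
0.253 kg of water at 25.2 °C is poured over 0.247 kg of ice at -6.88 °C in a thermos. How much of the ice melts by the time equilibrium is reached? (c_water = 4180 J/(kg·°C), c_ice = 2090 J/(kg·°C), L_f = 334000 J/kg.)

Heat available from the water dropping to 0 °C: 0.253×4180×25.2 = 26650 J.
Of that, 0.247×2090×6.88 = 3551.7 J goes to bring the ice to 0 °C, leaving 23098 J.
Fully melting the ice requires m_ice L_f = 0.247×334000 = 82498 J.
23098 J < 82498 J, so only part of the ice melts and the system sits at 0 °C.
m_melt = 23098 / L_f = 0.06916 kg.

m_melted ≈ 0.0692 kg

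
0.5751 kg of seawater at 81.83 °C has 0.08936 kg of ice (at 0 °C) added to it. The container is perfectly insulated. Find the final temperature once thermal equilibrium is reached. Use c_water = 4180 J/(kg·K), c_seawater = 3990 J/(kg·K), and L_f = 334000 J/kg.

Energy balance with sensible and latent terms:
latent heat to melt: 0.08936·334000 = 29846; warm the meltwater: 373.52 T; seawater cools: 0.5751·3990·(T − 81.83) = 2294.6(T − 81.83)
2668.2 T = 187771 − 29846 = 157925
T ≈ 59.19 °C (positive, so assuming full melt was valid).

T_f ≈ 59.2 °C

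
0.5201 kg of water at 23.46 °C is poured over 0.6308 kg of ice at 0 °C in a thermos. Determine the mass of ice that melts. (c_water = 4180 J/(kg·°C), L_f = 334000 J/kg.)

Heat available from the water dropping to 0 °C: 0.5201·4180·23.46 = 51002 J.
Fully melting the ice requires m_ice L_f = 0.6308·334000 = 210687 J.
Since 51002 < 210687 J, not all the ice melts; equilibrium is at 0 °C.
m_melted·334000 = 51002  ⇒  m_melted ≈ 0.1527 kg.

m_melted ≈ 0.153 kg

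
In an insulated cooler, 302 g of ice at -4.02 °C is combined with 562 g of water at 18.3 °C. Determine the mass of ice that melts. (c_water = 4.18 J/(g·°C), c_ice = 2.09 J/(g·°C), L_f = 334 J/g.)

m_melted ≈ 121 g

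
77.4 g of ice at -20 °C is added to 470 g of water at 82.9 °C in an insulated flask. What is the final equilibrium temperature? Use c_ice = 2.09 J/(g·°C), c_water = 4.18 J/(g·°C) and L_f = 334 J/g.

Setting the total heat transfer to zero:
warm ice to 0 °C: 77.4·2.09·(0 − (-20)) = 3235.3; latent heat to melt: 77.4·334 = 25852; warm the meltwater: 323.53 T; water: 1964.6(T − 82.9)
2288.1 T = 162865 − 29087 = 133778
T ≈ 58.47 °C — above 0 °C, consistent with complete melting.

T_f ≈ 58.5 °C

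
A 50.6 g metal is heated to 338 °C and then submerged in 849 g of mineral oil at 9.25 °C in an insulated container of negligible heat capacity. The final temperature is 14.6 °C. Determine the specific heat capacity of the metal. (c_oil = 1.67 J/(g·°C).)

Heat lost by the metal = heat gained by the oil:
50.6×c×(338 − 14.6) = 849×1.67×(14.6 − 9.25)
16364 c = 7585.4  ⇒  c ≈ 0.4635 J/(g·°C)

c ≈ 0.464 J/(g·°C)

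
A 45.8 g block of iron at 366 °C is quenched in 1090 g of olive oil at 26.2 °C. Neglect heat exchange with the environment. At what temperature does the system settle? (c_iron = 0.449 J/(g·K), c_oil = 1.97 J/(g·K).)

T_f ≈ 29.4 °C

Heat lost by the iron equals heat gained by the oil:
45.8*0.449*(366 − T) = 1090*1.97*(T − 26.2)
20.56(366 − T) = 2147.3(T − 26.2)
2167.9 T = 63786  ⇒  T ≈ 29.42 °C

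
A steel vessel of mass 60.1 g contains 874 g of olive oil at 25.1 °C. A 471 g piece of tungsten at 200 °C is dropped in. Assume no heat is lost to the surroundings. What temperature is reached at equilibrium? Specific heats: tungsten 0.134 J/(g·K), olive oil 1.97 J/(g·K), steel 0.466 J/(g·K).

T_f = Σ m_i c_i T_i / Σ m_i c_i:
T_f = (63.11·200 + 1721.8·25.1 + 28.01·25.1) / (63.11 + 1721.8 + 28.01)
    = 56542 / 1812.9 ≈ 31.19 °C

T_f ≈ 31.2 °C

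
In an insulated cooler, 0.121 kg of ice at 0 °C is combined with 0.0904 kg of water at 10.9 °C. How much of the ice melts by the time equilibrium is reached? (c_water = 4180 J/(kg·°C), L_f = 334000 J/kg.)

Cooling the water to 0 °C releases 0.0904·4180·10.9 = 4118.8 J.
Melting all 0.121 kg of ice would need 0.121·334000 = 40414 J.
4118.8 J < 40414 J, so only part of the ice melts and the system sits at 0 °C.
m_melted·334000 = 4118.8  ⇒  m_melted ≈ 0.01233 kg.

m_melted ≈ 0.0123 kg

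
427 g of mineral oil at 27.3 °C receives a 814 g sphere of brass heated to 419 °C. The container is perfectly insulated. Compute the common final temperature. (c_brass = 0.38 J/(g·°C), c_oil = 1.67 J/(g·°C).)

T_f = Σ m_i c_i T_i / Σ m_i c_i:
T_f = (309.32*419 + 713.09*27.3) / (309.32 + 713.09)
    = 149072 / 1022.4 ≈ 145.80 °C

T_f ≈ 145.8 °C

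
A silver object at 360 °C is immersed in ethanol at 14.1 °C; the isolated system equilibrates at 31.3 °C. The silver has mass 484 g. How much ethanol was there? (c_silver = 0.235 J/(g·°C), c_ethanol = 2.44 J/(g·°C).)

m ≈ 891 g

Heat lost by the silver = heat gained by the ethanol:
484·0.235·(360 − 31.3) = m·2.44·(31.3 − 14.1)
41.97 m = 37386  ⇒  m ≈ 890.8 g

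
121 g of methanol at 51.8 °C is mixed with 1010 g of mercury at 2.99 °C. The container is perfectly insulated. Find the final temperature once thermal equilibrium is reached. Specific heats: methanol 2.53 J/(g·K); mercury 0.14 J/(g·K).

Net heat exchanged in the isolated system is zero:
121*2.53*(T − 51.8) + 1010*0.14*(T − 2.99) = 0
306.13(T − 51.8) + 141.4(T − 2.99) = 0
(306.13 + 141.4) T = 306.13*51.8 + 141.4*2.99
T = 16280/447.53 ≈ 36.38 °C

T_f ≈ 36.4 °C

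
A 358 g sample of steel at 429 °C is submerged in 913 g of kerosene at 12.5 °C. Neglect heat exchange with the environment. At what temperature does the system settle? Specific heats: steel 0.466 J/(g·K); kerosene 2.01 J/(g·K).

Heat lost by the steel equals heat gained by the kerosene:
358×0.466×(429 − T) = 913×2.01×(T − 12.5)
166.83(429 − T) = 1835.1(T − 12.5)
2002 T = 94508  ⇒  T ≈ 47.21 °C

T_f ≈ 47.2 °C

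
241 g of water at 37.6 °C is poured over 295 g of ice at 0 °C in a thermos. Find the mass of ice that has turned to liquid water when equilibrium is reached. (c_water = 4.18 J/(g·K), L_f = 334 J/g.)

m_melted ≈ 113 g

Cooling the water to 0 °C releases 241·4.18·37.6 = 37877 J.
Fully melting the ice requires m_ice L_f = 295·334 = 98530 J.
Since 37877 < 98530 J, not all the ice melts; equilibrium is at 0 °C.
m_melted·334 = 37877  ⇒  m_melted ≈ 113.4 g.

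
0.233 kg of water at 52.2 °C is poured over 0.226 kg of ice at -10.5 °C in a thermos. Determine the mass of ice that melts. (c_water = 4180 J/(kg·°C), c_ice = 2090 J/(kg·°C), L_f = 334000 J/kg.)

m_melted ≈ 0.137 kg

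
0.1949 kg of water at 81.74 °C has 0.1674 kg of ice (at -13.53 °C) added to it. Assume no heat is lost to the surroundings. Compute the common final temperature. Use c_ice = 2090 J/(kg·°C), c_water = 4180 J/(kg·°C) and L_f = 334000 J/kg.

T_f ≈ 3.9 °C

Taking heat into each body as positive, Σ m c ΔT = 0:
warm ice to 0 °C: 0.1674·2090·(0 − (-13.53)) = 4733.7; fusion: m_ice L_f = 0.1674·334000 = 55912; meltwater 0→T: 0.1674·4180·T = 699.73 T; water: 814.68(T − 81.74)
1514.4 T = 66592 − 60645 = 5946.8
T ≈ 3.93 °C (positive, so assuming full melt was valid).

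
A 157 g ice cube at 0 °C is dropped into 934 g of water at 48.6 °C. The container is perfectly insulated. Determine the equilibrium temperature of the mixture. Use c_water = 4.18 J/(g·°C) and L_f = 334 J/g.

T_f ≈ 30.1 °C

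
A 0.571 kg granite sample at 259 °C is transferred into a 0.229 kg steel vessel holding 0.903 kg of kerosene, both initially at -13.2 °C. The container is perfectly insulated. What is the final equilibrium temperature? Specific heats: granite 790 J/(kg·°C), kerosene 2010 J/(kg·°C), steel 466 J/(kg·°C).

T_f ≈ 38.5 °C

T_f is the heat-capacity-weighted average of the initial temperatures:
T_f = (451.09*259 + 1815*(-13.2) + 106.71*(-13.2)) / (451.09 + 1815 + 106.71)
    = 91465 / 2372.8 ≈ 38.55 °C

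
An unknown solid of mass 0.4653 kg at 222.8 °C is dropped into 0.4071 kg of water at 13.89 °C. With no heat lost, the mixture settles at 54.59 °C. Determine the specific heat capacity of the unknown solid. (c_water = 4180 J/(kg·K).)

c ≈ 885 J/(kg·K)

Let T be the final temperature. ΣQ_i = 0:
0.4653×c×(54.59 − 222.8) + 0.4071×4180×(54.59 − 13.89) = 0
-78.27 c = -69258
c = -69258/-78.27 ≈ 884.9 J/(kg·K)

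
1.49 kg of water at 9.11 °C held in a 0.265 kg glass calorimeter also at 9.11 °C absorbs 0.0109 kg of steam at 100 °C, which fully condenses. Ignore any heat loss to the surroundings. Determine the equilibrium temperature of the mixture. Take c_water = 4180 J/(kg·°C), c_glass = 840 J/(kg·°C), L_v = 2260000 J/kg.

Sum of m c ΔT and latent-heat terms is zero:
steam→water at 100 °C releases m L_v = 0.0109×2260000 = 24634; condensate cools 100→T: 0.0109×4180×(T − 100) = 45.56(T − 100); original water: 6228.2(T − 9.11); cup: 222.6(T − 9.11)
6496.4 T = 24634 + 4556.2 + 58767 = 87957
T ≈ 13.54 °C (< 100 °C, so full condensation is consistent).

T_f ≈ 13.5 °C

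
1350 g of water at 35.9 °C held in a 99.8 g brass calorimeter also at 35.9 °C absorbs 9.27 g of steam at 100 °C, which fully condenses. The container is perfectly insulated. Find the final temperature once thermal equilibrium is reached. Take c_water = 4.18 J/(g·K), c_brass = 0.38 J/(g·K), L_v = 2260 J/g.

T_f ≈ 40.0 °C

Setting the total heat transfer to zero:
condense steam: −9.27·2260 = −20950
  condensate cools 100→T: 9.27·4.18·(T − 100) = 38.75(T − 100)
  water warms: 1350·4.18·(T − 35.9) = 5643(T − 35.9)
  brass cup: 99.8·0.38·(T − 35.9) = 37.92(T − 35.9)
5719.7 T = 20950 + 3874.9 + 203945 = 228770
T ≈ 40.00 °C — below 100 °C, confirming all the steam condensed.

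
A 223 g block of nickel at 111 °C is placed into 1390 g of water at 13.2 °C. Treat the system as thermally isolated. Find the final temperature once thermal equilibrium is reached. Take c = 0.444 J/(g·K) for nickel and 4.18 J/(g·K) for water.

T_f ≈ 14.8 °C

T_f = Σ m_i c_i T_i / Σ m_i c_i:
T_f = (99.01·111 + 5810.2·13.2) / (99.01 + 5810.2)
    = 87685 / 5909.2 ≈ 14.84 °C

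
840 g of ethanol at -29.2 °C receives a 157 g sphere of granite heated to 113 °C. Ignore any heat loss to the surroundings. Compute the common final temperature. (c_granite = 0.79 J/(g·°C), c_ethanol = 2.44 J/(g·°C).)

T_f ≈ -21.1 °C

T_f is the heat-capacity-weighted average of the initial temperatures:
T_f = (124.03×113 + 2049.6×(-29.2)) / (124.03 + 2049.6)
    = -45833 / 2173.6 ≈ -21.09 °C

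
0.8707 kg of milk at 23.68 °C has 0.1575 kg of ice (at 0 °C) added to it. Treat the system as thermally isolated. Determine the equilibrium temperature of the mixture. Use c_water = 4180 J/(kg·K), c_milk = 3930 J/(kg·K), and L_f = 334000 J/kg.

T_f ≈ 7.0 °C

Let T be the final temperature. ΣQ_i = 0:
fusion: m_ice L_f = 0.1575·334000 = 52605
  warm the meltwater: 658.35 T
  milk cools: 0.8707·3930·(T − 23.68) = 3421.9(T − 23.68)
4080.2 T = 81029 − 52605 = 28424
T ≈ 6.97 °C — above 0 °C, consistent with complete melting.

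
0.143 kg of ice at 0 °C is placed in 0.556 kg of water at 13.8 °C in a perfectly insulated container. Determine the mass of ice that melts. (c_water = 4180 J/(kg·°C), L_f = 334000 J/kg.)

Cooling the water to 0 °C releases 0.556×4180×13.8 = 32072 J.
Fully melting the ice requires m_ice L_f = 0.143×334000 = 47762 J.
Since 32072 < 47762 J, not all the ice melts; equilibrium is at 0 °C.
m_melt = 32072 / L_f = 0.09602 kg.

m_melted ≈ 0.096 kg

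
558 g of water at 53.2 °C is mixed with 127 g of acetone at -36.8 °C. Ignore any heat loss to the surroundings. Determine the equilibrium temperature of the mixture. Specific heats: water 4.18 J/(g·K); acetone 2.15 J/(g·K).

Heat lost by the water equals heat gained by the acetone:
558×4.18×(53.2 − T) = 127×2.15×(T − (-36.8))
2332.4(53.2 − T) = 273.05(T − (-36.8))
2605.5 T = 114038  ⇒  T ≈ 43.77 °C

T_f ≈ 43.8 °C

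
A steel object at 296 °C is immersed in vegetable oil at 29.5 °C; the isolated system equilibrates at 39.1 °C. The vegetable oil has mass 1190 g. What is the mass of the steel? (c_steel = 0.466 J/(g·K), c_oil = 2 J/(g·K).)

m ≈ 191 g

|Q_steel| = |Q_oil|:
m·0.466·(296 − 39.1) = 1190·2·(39.1 − 29.5)
119.72 m = 22848  ⇒  m ≈ 190.9 g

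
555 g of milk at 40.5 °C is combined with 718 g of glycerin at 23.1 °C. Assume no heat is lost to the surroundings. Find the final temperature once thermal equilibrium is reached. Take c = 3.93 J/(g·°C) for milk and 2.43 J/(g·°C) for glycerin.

T_f ≈ 32.8 °C

T_f = Σ m_i c_i T_i / Σ m_i c_i:
T_f = (2181.2×40.5 + 1744.7×23.1) / (2181.2 + 1744.7)
    = 128640 / 3925.9 ≈ 32.77 °C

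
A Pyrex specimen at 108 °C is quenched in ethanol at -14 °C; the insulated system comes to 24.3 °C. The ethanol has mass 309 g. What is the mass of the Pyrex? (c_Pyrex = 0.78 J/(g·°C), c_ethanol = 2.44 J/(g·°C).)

m ≈ 442 g

Heat gained plus heat lost sum to zero:
m·0.78·(24.3 − 108) + 309·2.44·(24.3 − (-14)) = 0
-65.29 m = -28877
m = -28877/-65.29 ≈ 442.3 g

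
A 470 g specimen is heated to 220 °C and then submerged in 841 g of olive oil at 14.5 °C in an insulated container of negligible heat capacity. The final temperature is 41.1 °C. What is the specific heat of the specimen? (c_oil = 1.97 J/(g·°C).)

c ≈ 0.524 J/(g·°C)

Taking heat into each body as positive, Σ m c ΔT = 0:
470×c×(41.1 − 220) + 841×1.97×(41.1 − 14.5) = 0
-84083 c = -44070
c = -44070/-84083 ≈ 0.5241 J/(g·°C)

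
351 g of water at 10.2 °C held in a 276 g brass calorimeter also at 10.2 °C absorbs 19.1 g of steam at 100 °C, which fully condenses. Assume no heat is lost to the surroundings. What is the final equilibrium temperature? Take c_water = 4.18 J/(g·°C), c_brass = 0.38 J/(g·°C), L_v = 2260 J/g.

T_f ≈ 40.7 °C

Energy balance with sensible and latent terms:
condense steam: −19.1×2260 = −43166
  condensate cools 100→T: 19.1×4.18×(T − 100) = 79.84(T − 100)
  original water: 1467.2(T − 10.2)
  cup: 104.88(T − 10.2)
1651.9 T = 43166 + 7983.8 + 16035 = 67185
T ≈ 40.67 °C (< 100 °C, so full condensation is consistent).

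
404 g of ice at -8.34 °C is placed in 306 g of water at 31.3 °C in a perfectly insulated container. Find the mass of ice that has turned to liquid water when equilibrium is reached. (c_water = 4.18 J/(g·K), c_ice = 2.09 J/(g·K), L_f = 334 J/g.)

Cooling the water to 0 °C releases 306×4.18×31.3 = 40035 J.
Of that, 404×2.09×8.34 = 7042 J goes to bring the ice to 0 °C, leaving 32993 J.
To melt every bit of ice: 404×334 = 134936 J.
That's not enough to melt it all — equilibrium is at 0 °C with ice remaining.
Mass melted = 32993/334 ≈ 98.78 g.

m_melted ≈ 98.8 g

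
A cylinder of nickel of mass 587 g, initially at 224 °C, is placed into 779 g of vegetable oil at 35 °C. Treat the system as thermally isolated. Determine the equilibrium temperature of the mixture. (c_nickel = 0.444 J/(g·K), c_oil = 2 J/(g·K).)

T_f ≈ 62.1 °C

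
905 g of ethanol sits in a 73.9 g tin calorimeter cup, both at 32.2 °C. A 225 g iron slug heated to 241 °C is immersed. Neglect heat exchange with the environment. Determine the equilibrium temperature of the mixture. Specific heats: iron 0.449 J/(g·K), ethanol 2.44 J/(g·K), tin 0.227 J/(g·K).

T_f ≈ 41.3 °C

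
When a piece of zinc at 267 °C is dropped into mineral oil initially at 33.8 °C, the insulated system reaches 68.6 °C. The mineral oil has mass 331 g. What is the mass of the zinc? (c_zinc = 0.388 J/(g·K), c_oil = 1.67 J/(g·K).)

m ≈ 250 g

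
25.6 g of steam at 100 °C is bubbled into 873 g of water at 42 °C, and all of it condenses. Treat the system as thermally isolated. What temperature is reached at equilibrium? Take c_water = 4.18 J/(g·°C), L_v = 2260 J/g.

T_f ≈ 59.1 °C

Heat gained plus heat lost sum to zero:
condense steam: −25.6×2260 = −57856; condensate cools 100→T: 25.6×4.18×(T − 100) = 107.01(T − 100); water warms: 873×4.18×(T − 42) = 3649.1(T − 42)
3756.1 T = 57856 + 10701 + 153264 = 221821
T ≈ 59.06 °C (< 100 °C, so full condensation is consistent).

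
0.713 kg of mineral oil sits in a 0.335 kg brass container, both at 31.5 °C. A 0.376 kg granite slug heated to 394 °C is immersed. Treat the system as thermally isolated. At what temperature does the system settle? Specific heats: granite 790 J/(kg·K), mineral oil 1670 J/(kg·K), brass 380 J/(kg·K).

T_f ≈ 98.2 °C

Setting the total heat transfer to zero:
0.376*790*(T − 394) + 0.713*1670*(T − 31.5) + 0.335*380*(T − 31.5) = 0
1615.1 T = 158551
T ≈ 98.17 °C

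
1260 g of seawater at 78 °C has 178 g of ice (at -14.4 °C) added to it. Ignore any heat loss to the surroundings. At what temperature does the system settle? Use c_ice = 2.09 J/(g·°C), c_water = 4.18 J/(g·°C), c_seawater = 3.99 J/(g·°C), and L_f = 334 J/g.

Sum of m c ΔT and latent-heat terms is zero:
ice -14.4→0 °C: 178×2.09×14.4 = 5357.1; melt ice: 178×334 = 59452; warm the meltwater: 744.04 T; seawater: 5027.4(T − 78)
5771.4 T = 392137 − 64809 = 327328
T ≈ 56.72 °C (positive, so assuming full melt was valid).

T_f ≈ 56.7 °C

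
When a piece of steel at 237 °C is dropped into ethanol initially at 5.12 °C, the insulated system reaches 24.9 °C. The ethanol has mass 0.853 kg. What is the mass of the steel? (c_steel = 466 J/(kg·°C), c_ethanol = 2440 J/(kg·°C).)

|Q_steel| = |Q_ethanol|:
m·466·(237 − 24.9) = 0.853·2440·(24.9 − 5.12)
98839 m = 41169  ⇒  m ≈ 0.4165 kg

m ≈ 0.417 kg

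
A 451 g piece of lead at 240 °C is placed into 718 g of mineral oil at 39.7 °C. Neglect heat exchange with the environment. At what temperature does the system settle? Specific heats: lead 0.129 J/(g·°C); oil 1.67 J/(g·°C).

T_f ≈ 49.0 °C

Let T be the final temperature. ΣQ_i = 0:
451*0.129*(T − 240) + 718*1.67*(T − 39.7) = 0
58.18(T − 240) + 1199.1(T − 39.7) = 0
(58.18 + 1199.1) T = 58.18*240 + 1199.1*39.7
T = 61566 / 1257.2 = 49 °C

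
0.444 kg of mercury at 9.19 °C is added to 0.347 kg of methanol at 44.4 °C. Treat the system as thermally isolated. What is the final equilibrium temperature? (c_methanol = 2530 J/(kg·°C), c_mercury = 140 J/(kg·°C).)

T_f ≈ 42.1 °C

Taking heat into each body as positive, Σ m c ΔT = 0:
0.347*2530*(T − 44.4) + 0.444*140*(T − 9.19) = 0
940.07 T = 39550
T = 39550/940.07 ≈ 42.07 °C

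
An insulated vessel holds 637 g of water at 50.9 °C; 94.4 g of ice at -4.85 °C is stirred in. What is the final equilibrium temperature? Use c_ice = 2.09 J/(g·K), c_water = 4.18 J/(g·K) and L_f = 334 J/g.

Conservation of energy gives ΣQ = 0:
warm ice to 0 °C: 94.4·2.09·(0 − (-4.85)) = 956.89; latent heat to melt: 94.4·334 = 31530; warm the meltwater: 394.59 T; water: 2662.7(T − 50.9)
3057.3 T = 135529 − 32486 = 103043
T ≈ 33.70 °C (positive, so assuming full melt was valid).

T_f ≈ 33.7 °C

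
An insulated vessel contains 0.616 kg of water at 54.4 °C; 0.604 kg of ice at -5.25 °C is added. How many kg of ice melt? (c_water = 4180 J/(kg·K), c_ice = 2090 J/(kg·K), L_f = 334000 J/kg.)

m_melted ≈ 0.4 kg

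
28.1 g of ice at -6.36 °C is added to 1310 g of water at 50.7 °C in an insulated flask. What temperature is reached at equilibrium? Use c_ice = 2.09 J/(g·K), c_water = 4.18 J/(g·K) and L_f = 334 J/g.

T_f ≈ 47.9 °C

Energy balance with sensible and latent terms:
warm ice to 0 °C: 28.1×2.09×(0 − (-6.36)) = 373.52
  fusion: m_ice L_f = 28.1×334 = 9385.4
  meltwater 0→T: 28.1×4.18×T = 117.46 T
  water: 5475.8(T − 50.7)
5593.3 T = 277623 − 9758.9 = 267864
T ≈ 47.89 °C — above 0 °C, consistent with complete melting.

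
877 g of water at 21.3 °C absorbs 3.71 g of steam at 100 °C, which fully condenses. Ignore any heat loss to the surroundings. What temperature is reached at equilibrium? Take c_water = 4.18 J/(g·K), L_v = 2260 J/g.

Energy conservation, ΣQ = 0:
condense steam: −3.71·2260 = −8384.6; condensate cools 100→T: 3.71·4.18·(T − 100) = 15.51(T − 100); original water: 3665.9(T − 21.3)
3681.4 T = 8384.6 + 1550.8 + 78083 = 88018
T ≈ 23.91 °C (< 100 °C, so full condensation is consistent).

T_f ≈ 23.9 °C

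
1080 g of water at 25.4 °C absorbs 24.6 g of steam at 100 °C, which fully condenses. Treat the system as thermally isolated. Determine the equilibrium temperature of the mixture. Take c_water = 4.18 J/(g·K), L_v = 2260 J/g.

T_f ≈ 39.1 °C

Conservation of energy gives ΣQ = 0:
latent heat released on condensation: 24.6·2260 = 55596; condensed water 100 °C→T: 102.83(T − 100); original water: 4514.4(T − 25.4)
4617.2 T = 55596 + 10283 + 114666 = 180545
T ≈ 39.10 °C (< 100 °C, so full condensation is consistent).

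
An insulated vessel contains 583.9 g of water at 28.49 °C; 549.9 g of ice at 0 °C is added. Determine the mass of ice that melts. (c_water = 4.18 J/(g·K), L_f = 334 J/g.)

m_melted ≈ 208 g

Water can give up m c ΔT = 583.9×4.18×28.49 = 69536 J before reaching 0 °C.
Melting all 549.9 g of ice would need 549.9×334 = 183667 J.
That's not enough to melt it all — equilibrium is at 0 °C with ice remaining.
Mass melted = 69536/334 ≈ 208.2 g.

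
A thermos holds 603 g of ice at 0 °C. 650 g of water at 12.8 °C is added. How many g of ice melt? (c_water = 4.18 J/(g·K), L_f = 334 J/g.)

Water can give up m c ΔT = 650·4.18·12.8 = 34778 J before reaching 0 °C.
To melt every bit of ice: 603·334 = 201402 J.
34778 J < 201402 J, so only part of the ice melts and the system sits at 0 °C.
m_melted·334 = 34778  ⇒  m_melted ≈ 104.1 g.

m_melted ≈ 104 g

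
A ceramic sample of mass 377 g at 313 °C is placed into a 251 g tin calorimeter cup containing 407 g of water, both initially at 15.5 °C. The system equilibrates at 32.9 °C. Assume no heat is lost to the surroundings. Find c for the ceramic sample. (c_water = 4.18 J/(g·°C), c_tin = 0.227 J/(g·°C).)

c ≈ 0.29 J/(g·°C)

Let T be the final temperature. ΣQ_i = 0:
377·c·(32.9 − 313) + 407·4.18·(32.9 − 15.5) + 251·0.227·(32.9 − 15.5) = 0
-105598 c = -30593
c = -30593/-105598 ≈ 0.2897 J/(g·°C)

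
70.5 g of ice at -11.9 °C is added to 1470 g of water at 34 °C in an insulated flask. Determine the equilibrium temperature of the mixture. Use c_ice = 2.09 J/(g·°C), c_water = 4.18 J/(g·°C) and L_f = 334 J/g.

T_f ≈ 28.5 °C

Taking heat into each body as positive, Σ m c ΔT = 0:
warm ice to 0 °C: 70.5·2.09·(0 − (-11.9)) = 1753.4
  fusion: m_ice L_f = 70.5·334 = 23547
  meltwater 0→T: 70.5·4.18·T = 294.69 T
  water: 6144.6(T − 34)
6439.3 T = 208916 − 25300 = 183616
T ≈ 28.51 °C. Since T > 0 °C, the all-ice-melts assumption holds.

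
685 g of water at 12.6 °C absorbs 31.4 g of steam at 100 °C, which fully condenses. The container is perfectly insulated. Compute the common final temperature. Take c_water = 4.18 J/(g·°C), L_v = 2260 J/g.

T_f ≈ 40.1 °C

Conservation of energy gives ΣQ = 0:
steam→water at 100 °C releases m L_v = 31.4×2260 = 70964; condensate cools 100→T: 31.4×4.18×(T − 100) = 131.25(T − 100); original water: 2863.3(T − 12.6)
2994.6 T = 70964 + 13125 + 36078 = 120167
T ≈ 40.13 °C, under the boiling point, so the assumption holds.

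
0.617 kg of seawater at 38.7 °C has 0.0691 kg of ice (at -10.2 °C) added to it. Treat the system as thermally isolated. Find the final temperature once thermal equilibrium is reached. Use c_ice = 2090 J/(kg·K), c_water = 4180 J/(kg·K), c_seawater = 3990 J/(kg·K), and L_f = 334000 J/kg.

T_f ≈ 25.7 °C

Energy conservation, ΣQ = 0:
warm ice to 0 °C: 0.0691·2090·(0 − (-10.2)) = 1473.1
  fusion: m_ice L_f = 0.0691·334000 = 23079
  warm the meltwater: 288.84 T
  seawater cools: 0.617·3990·(T − 38.7) = 2461.8(T − 38.7)
2750.7 T = 95273 − 24552 = 70720
T ≈ 25.71 °C (positive, so assuming full melt was valid).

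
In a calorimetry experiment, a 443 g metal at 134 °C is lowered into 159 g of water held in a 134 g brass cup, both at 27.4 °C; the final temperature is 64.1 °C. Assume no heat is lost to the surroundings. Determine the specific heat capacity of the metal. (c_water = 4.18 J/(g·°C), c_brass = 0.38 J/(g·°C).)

Let T be the final temperature. ΣQ_i = 0:
443·c·(64.1 − 134) + 159·4.18·(64.1 − 27.4) + 134·0.38·(64.1 − 27.4) = 0
-30966 c = -26260
c = -26260/-30966 ≈ 0.848 J/(g·°C)

c ≈ 0.848 J/(g·°C)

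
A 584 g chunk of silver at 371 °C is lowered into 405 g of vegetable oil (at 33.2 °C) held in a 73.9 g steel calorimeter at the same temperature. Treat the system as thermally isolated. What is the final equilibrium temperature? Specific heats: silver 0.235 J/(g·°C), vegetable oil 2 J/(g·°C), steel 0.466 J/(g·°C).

Setting the total heat transfer to zero:
584×0.235×(T − 371) + 405×2×(T − 33.2) + 73.9×0.466×(T − 33.2) = 0
137.24(T − 371) + 810(T − 33.2) + 34.44(T − 33.2) = 0
981.68 T = 78951
T ≈ 80.42 °C

T_f ≈ 80.4 °C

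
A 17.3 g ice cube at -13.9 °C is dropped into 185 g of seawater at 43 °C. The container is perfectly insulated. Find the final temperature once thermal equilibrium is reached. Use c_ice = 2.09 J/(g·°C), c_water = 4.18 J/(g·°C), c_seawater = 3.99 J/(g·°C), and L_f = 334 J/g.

T_f ≈ 31.4 °C

Energy conservation, ΣQ = 0:
warm ice to 0 °C: 17.3×2.09×(0 − (-13.9)) = 502.58
  fusion: m_ice L_f = 17.3×334 = 5778.2
  warm the meltwater: 72.31 T
  seawater cools: 185×3.99×(T − 43) = 738.15(T − 43)
810.46 T = 31740 − 6280.8 = 25460
T ≈ 31.41 °C (positive, so assuming full melt was valid).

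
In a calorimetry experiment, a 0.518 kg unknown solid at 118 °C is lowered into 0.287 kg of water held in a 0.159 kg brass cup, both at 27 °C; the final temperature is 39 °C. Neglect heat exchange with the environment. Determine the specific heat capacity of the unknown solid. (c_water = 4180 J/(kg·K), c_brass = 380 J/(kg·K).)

Energy conservation, ΣQ = 0:
0.518×c×(39 − 118) + 0.287×4180×(39 − 27) + 0.159×380×(39 − 27) = 0
-40.92 c = -15121
c = -15121/-40.92 ≈ 369.5 J/(kg·K)

c ≈ 370 J/(kg·K)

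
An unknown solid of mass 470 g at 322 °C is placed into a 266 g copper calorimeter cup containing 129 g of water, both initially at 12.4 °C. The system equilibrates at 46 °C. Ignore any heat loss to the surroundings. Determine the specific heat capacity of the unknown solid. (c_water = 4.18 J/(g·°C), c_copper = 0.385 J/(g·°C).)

c ≈ 0.166 J/(g·°C)

Let T be the final temperature. ΣQ_i = 0:
470×c×(46 − 322) + 129×4.18×(46 − 12.4) + 266×0.385×(46 − 12.4) = 0
-129720 c = -21559
c = -21559/-129720 ≈ 0.1662 J/(g·°C)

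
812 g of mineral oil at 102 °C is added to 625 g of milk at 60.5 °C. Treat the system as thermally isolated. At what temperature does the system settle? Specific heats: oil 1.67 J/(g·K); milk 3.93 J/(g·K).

T_f = Σ m_i c_i T_i / Σ m_i c_i:
T_f = (1356·102 + 2456.2·60.5) / (1356 + 2456.2)
    = 286919 / 3812.3 ≈ 75.26 °C

T_f ≈ 75.3 °C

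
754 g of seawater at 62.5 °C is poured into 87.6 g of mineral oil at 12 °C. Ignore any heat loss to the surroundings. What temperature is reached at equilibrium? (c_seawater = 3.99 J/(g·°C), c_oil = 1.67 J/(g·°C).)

T_f ≈ 60.2 °C

T_f is the heat-capacity-weighted average of the initial temperatures:
T_f = (3008.5*62.5 + 146.29*12) / (3008.5 + 146.29)
    = 189784 / 3154.8 ≈ 60.16 °C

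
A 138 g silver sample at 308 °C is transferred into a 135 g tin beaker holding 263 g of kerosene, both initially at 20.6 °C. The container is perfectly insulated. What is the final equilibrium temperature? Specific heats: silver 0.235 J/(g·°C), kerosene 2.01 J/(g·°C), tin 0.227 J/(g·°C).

T_f = Σ m_i c_i T_i / Σ m_i c_i:
T_f = (32.43·308 + 528.63·20.6 + 30.64·20.6) / (32.43 + 528.63 + 30.64)
    = 21510 / 591.71 ≈ 36.35 °C

T_f ≈ 36.4 °C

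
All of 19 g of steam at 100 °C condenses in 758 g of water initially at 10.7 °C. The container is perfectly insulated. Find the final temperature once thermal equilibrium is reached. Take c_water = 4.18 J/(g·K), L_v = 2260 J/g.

Energy balance with sensible and latent terms:
steam→water at 100 °C releases m L_v = 19·2260 = 42940; condensed water 100 °C→T: 79.42(T − 100); water warms: 758·4.18·(T − 10.7) = 3168.4(T − 10.7)
3247.9 T = 42940 + 7942 + 33902 = 84784
T ≈ 26.10 °C, under the boiling point, so the assumption holds.

T_f ≈ 26.1 °C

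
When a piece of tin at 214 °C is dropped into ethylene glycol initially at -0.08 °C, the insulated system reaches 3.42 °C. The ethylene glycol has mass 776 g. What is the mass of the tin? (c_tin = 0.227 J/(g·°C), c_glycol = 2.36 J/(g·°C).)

m ≈ 134 g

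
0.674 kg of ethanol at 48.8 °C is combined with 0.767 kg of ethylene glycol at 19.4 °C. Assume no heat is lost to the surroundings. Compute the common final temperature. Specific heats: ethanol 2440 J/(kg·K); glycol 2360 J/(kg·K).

With ΣQ=0 the equilibrium temperature is the m·c-weighted mean:
T_f = (1644.6·48.8 + 1810.1·19.4) / (1644.6 + 1810.1)
    = 115371 / 3454.7 ≈ 33.40 °C

T_f ≈ 33.4 °C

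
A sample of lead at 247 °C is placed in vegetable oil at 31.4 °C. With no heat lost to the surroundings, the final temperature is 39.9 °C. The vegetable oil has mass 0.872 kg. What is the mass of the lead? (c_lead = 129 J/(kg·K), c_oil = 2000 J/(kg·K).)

m ≈ 0.555 kg

Energy conservation, ΣQ = 0:
m·129·(39.9 − 247) + 0.872·2000·(39.9 − 31.4) = 0
-26716 m = -14824
m = -14824/-26716 ≈ 0.5549 kg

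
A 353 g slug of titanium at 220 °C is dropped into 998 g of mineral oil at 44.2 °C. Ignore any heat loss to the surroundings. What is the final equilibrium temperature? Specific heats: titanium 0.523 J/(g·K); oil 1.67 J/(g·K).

T_f ≈ 61.7 °C

Heat gained plus heat lost sum to zero:
353*0.523*(T − 220) + 998*1.67*(T − 44.2) = 0
1851.3 T = 114283
T = 114283/1851.3 ≈ 61.73 °C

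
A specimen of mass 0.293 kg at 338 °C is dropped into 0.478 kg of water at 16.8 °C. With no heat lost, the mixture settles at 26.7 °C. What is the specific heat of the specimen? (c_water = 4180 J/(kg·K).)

Heat lost by the specimen = heat gained by the water:
0.293×c×(338 − 26.7) = 0.478×4180×(26.7 − 16.8)
91.21 c = 19781  ⇒  c ≈ 216.9 J/(kg·K)

c ≈ 217 J/(kg·K)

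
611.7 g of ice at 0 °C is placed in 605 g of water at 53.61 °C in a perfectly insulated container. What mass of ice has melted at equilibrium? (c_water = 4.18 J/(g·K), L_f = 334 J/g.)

Water can give up m c ΔT = 605×4.18×53.61 = 135574 J before reaching 0 °C.
To melt every bit of ice: 611.7×334 = 204308 J.
That's not enough to melt it all — equilibrium is at 0 °C with ice remaining.
m_melt = 135574 / L_f = 405.9 g.

m_melted ≈ 406 g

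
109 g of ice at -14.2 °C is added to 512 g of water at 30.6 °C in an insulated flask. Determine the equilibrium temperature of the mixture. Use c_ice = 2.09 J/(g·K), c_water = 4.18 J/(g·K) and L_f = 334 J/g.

T_f ≈ 10.0 °C

Let T be the final temperature. ΣQ_i = 0:
warm ice to 0 °C: 109×2.09×(0 − (-14.2)) = 3234.9
  melt ice: 109×334 = 36406
  meltwater 0→T: 109×4.18×T = 455.62 T
  water cools: 512×4.18×(T − 30.6) = 2140.2(T − 30.6)
2595.8 T = 65489 − 39641 = 25848
T ≈ 9.96 °C. Since T > 0 °C, the all-ice-melts assumption holds.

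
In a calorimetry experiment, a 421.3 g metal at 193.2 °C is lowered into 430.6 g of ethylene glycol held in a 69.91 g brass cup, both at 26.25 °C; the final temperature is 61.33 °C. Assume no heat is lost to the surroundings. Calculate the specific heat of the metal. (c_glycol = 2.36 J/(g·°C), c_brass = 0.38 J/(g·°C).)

c ≈ 0.658 J/(g·°C)

Heat gained plus heat lost sum to zero:
421.3×c×(61.33 − 193.2) + 430.6×2.36×(61.33 − 26.25) + 69.91×0.38×(61.33 − 26.25) = 0
-55557 c = -36581
c = -36581/-55557 ≈ 0.6584 J/(g·°C)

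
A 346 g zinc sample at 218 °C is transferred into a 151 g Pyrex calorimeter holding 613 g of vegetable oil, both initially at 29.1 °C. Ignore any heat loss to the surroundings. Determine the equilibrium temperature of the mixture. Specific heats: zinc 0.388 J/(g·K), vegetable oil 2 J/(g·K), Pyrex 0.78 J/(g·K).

T_f ≈ 46.3 °C

T_f is the heat-capacity-weighted average of the initial temperatures:
T_f = (134.25·218 + 1226·29.1 + 117.78·29.1) / (134.25 + 1226 + 117.78)
    = 68370 / 1478 ≈ 46.26 °C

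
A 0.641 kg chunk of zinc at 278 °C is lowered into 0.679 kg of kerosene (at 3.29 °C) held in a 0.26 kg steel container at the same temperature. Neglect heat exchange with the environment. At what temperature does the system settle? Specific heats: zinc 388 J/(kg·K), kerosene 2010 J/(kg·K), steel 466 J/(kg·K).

T_f ≈ 42.7 °C

Let T be the final temperature. ΣQ_i = 0:
0.641*388*(T − 278) + 0.679*2010*(T − 3.29) + 0.26*466*(T − 3.29) = 0
248.71(T − 278) + 1364.8(T − 3.29) + 121.16(T − 3.29) = 0
(248.71 + 1364.8 + 121.16) T = 248.71*278 + 1364.8*3.29 + 121.16*3.29
T = 74030 / 1734.7 = 42.7 °C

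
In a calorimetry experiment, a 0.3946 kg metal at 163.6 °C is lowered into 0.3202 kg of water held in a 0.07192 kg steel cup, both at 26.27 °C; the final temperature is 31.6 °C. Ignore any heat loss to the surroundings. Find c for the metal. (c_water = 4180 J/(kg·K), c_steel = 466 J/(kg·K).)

c ≈ 140 J/(kg·K)

Net heat exchanged in the isolated system is zero:
0.3946×c×(31.6 − 163.6) + 0.3202×4180×(31.6 − 26.27) + 0.07192×466×(31.6 − 26.27) = 0
-52.09 c = -7312.5
c = -7312.5/-52.09 ≈ 140.4 J/(kg·K)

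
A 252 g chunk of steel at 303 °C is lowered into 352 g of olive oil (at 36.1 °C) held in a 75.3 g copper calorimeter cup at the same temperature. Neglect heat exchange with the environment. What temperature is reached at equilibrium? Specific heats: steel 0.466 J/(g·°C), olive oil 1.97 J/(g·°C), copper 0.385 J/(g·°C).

T_f ≈ 73.4 °C

Let T be the final temperature. ΣQ_i = 0:
252×0.466×(T − 303) + 352×1.97×(T − 36.1) + 75.3×0.385×(T − 36.1) = 0
839.86 T = 61662
T ≈ 73.42 °C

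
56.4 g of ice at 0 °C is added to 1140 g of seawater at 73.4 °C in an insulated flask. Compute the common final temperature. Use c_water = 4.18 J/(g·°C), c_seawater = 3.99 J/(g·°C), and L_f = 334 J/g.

T_f ≈ 65.8 °C

Sum of m c ΔT and latent-heat terms is zero:
latent heat to melt: 56.4×334 = 18838; warm the meltwater: 235.75 T; seawater cools: 1140×3.99×(T − 73.4) = 4548.6(T − 73.4)
4784.4 T = 333867 − 18838 = 315030
T ≈ 65.85 °C. Since T > 0 °C, the all-ice-melts assumption holds.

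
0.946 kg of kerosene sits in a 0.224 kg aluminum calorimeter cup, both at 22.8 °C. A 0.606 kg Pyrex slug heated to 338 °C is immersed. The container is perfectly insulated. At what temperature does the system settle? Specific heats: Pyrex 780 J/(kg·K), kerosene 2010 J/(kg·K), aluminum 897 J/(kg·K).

T_f ≈ 80.7 °C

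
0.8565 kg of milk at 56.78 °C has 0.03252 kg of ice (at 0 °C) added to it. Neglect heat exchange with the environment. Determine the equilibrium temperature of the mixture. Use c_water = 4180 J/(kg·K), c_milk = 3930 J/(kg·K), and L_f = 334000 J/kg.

Net heat exchanged in the isolated system is zero:
latent heat to melt: 0.03252·334000 = 10862; warm the meltwater: 135.93 T; milk: 3366(T − 56.78)
3502 T = 191124 − 10862 = 180262
T ≈ 51.47 °C — above 0 °C, consistent with complete melting.

T_f ≈ 51.5 °C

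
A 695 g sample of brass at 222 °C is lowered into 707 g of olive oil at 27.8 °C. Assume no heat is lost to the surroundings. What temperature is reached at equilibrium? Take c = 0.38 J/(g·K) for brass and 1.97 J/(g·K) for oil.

T_f ≈ 58.8 °C

Heat gained plus heat lost sum to zero:
695×0.38×(T − 222) + 707×1.97×(T − 27.8) = 0
(264.1 + 1392.8) T = 264.1×222 + 1392.8×27.8
T = 97350/1656.9 ≈ 58.75 °C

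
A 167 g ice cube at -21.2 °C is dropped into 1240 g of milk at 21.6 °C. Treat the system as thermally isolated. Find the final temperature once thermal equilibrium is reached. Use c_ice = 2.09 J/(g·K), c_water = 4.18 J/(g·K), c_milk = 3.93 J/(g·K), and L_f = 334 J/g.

Heat gained plus heat lost sum to zero:
warm ice to 0 °C: 167×2.09×(0 − (-21.2)) = 7399.4; fusion: m_ice L_f = 167×334 = 55778; warm the meltwater: 698.06 T; milk cools: 1240×3.93×(T − 21.6) = 4873.2(T − 21.6)
5571.3 T = 105261 − 63177 = 42084
T ≈ 7.55 °C. Since T > 0 °C, the all-ice-melts assumption holds.

T_f ≈ 7.6 °C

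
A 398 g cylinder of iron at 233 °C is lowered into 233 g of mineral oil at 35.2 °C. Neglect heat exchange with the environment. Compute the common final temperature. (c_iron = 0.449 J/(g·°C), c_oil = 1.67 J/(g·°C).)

Taking heat into each body as positive, Σ m c ΔT = 0:
398*0.449*(T − 233) + 233*1.67*(T − 35.2) = 0
567.81 T = 55334
T ≈ 97.45 °C

T_f ≈ 97.5 °C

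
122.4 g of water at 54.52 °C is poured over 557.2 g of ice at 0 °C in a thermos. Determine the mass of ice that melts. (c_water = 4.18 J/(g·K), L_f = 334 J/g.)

m_melted ≈ 83.5 g

Water can give up m c ΔT = 122.4·4.18·54.52 = 27894 J before reaching 0 °C.
To melt every bit of ice: 557.2·334 = 186105 J.
That's not enough to melt it all — equilibrium is at 0 °C with ice remaining.
Mass melted = 27894/334 ≈ 83.52 g.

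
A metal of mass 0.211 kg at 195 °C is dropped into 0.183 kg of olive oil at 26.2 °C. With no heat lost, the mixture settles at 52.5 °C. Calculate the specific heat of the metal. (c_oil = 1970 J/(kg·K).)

Setting the total heat transfer to zero:
0.211×c×(52.5 − 195) + 0.183×1970×(52.5 − 26.2) = 0
-30.07 c = -9481.4
c = -9481.4/-30.07 ≈ 315.3 J/(kg·K)

c ≈ 315 J/(kg·K)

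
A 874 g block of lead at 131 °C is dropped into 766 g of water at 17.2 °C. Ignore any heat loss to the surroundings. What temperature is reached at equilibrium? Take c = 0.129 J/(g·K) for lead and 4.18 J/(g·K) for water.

Energy conservation, ΣQ = 0:
874·0.129·(T − 131) + 766·4.18·(T − 17.2) = 0
3314.6 T = 69842
T = 69842/3314.6 ≈ 21.07 °C

T_f ≈ 21.1 °C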